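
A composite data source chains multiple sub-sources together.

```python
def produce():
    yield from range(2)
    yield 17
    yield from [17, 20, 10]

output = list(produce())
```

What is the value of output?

Step 1: Trace yields in order:
  yield 0
  yield 1
  yield 17
  yield 17
  yield 20
  yield 10
Therefore output = [0, 1, 17, 17, 20, 10].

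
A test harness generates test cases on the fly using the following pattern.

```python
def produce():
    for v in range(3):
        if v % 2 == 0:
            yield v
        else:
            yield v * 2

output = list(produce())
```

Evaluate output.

Step 1: For each v in range(3), yield v if even, else v*2:
  v=0 (even): yield 0
  v=1 (odd): yield 1*2 = 2
  v=2 (even): yield 2
Therefore output = [0, 2, 2].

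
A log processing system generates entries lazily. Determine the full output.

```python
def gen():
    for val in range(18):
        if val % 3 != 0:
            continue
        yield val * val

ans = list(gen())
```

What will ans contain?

Step 1: Only yield val**2 when val is divisible by 3:
  val=0: 0 % 3 == 0, yield 0**2 = 0
  val=3: 3 % 3 == 0, yield 3**2 = 9
  val=6: 6 % 3 == 0, yield 6**2 = 36
  val=9: 9 % 3 == 0, yield 9**2 = 81
  val=12: 12 % 3 == 0, yield 12**2 = 144
  val=15: 15 % 3 == 0, yield 15**2 = 225
Therefore ans = [0, 9, 36, 81, 144, 225].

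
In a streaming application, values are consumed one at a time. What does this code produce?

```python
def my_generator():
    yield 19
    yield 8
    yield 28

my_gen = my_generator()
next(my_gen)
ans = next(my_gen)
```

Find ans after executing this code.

Step 1: my_generator() creates a generator.
Step 2: next(my_gen) yields 19 (consumed and discarded).
Step 3: next(my_gen) yields 8, assigned to ans.
Therefore ans = 8.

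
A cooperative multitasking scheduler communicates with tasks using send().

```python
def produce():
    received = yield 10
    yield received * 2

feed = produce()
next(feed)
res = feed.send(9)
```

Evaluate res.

Step 1: next(feed) advances to first yield, producing 10.
Step 2: send(9) resumes, received = 9.
Step 3: yield received * 2 = 9 * 2 = 18.
Therefore res = 18.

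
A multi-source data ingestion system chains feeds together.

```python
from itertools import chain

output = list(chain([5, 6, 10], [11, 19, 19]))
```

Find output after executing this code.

Step 1: chain() concatenates iterables: [5, 6, 10] + [11, 19, 19].
Therefore output = [5, 6, 10, 11, 19, 19].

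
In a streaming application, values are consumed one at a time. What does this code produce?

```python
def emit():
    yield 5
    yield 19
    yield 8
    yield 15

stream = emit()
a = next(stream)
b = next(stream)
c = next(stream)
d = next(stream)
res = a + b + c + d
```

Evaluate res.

Step 1: Create generator and consume all values:
  a = next(stream) = 5
  b = next(stream) = 19
  c = next(stream) = 8
  d = next(stream) = 15
Step 2: res = 5 + 19 + 8 + 15 = 47.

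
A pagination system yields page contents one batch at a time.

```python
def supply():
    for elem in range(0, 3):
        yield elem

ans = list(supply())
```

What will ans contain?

Step 1: The generator yields each value from range(0, 3).
Step 2: list() consumes all yields: [0, 1, 2].
Therefore ans = [0, 1, 2].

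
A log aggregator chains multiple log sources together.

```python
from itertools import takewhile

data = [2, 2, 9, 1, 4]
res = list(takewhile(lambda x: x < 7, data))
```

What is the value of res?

Step 1: takewhile stops at first element >= 7:
  2 < 7: take
  2 < 7: take
  9 >= 7: stop
Therefore res = [2, 2].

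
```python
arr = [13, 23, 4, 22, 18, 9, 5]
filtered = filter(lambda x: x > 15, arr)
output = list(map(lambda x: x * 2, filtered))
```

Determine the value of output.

Step 1: Filter arr for elements > 15:
  13: removed
  23: kept
  4: removed
  22: kept
  18: kept
  9: removed
  5: removed
Step 2: Map x * 2 on filtered [23, 22, 18]:
  23 -> 46
  22 -> 44
  18 -> 36
Therefore output = [46, 44, 36].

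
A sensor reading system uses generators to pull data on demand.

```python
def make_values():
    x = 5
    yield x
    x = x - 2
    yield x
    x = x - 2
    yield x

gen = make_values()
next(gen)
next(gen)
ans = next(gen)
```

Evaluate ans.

Step 1: Trace through generator execution:
  Yield 1: x starts at 5, yield 5
  Yield 2: x = 5 - 2 = 3, yield 3
  Yield 3: x = 3 - 2 = 1, yield 1
Step 2: First next() gets 5, second next() gets the second value, third next() yields 1.
Therefore ans = 1.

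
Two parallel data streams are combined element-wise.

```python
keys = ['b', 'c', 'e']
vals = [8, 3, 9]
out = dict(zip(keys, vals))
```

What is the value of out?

Step 1: zip pairs keys with values:
  'b' -> 8
  'c' -> 3
  'e' -> 9
Therefore out = {'b': 8, 'c': 3, 'e': 9}.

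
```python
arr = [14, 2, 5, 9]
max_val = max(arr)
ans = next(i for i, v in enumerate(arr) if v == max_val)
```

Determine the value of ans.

Step 1: max([14, 2, 5, 9]) = 14.
Step 2: Find first index where value == 14:
  Index 0: 14 == 14, found!
Therefore ans = 0.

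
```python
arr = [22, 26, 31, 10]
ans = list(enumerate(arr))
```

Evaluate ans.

Step 1: enumerate pairs each element with its index:
  (0, 22)
  (1, 26)
  (2, 31)
  (3, 10)
Therefore ans = [(0, 22), (1, 26), (2, 31), (3, 10)].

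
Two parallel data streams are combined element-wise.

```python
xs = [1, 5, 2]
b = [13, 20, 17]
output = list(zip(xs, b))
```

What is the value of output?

Step 1: zip pairs elements at same index:
  Index 0: (1, 13)
  Index 1: (5, 20)
  Index 2: (2, 17)
Therefore output = [(1, 13), (5, 20), (2, 17)].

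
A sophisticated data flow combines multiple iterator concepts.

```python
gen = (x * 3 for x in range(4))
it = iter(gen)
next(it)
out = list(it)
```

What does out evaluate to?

Step 1: Generator produces [0, 3, 6, 9].
Step 2: next(it) consumes first element (0).
Step 3: list(it) collects remaining: [3, 6, 9].
Therefore out = [3, 6, 9].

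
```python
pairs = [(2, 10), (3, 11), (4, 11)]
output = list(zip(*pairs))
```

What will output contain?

Step 1: zip(*pairs) transposes: unzips [(2, 10), (3, 11), (4, 11)] into separate sequences.
Step 2: First elements: (2, 3, 4), second elements: (10, 11, 11).
Therefore output = [(2, 3, 4), (10, 11, 11)].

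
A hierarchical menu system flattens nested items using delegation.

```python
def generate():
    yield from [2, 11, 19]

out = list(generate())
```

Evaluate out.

Step 1: yield from delegates to the iterable, yielding each element.
Step 2: Collected values: [2, 11, 19].
Therefore out = [2, 11, 19].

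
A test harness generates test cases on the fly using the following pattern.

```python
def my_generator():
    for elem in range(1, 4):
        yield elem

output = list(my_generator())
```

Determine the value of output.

Step 1: The generator yields each value from range(1, 4).
Step 2: list() consumes all yields: [1, 2, 3].
Therefore output = [1, 2, 3].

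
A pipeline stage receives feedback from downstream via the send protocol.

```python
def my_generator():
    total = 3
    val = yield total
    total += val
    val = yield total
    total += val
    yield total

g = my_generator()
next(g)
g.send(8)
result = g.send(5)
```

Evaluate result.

Step 1: next() -> yield total=3.
Step 2: send(8) -> val=8, total = 3+8 = 11, yield 11.
Step 3: send(5) -> val=5, total = 11+5 = 16, yield 16.
Therefore result = 16.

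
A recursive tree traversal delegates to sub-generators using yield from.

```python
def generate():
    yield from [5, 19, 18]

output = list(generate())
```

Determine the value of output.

Step 1: yield from delegates to the iterable, yielding each element.
Step 2: Collected values: [5, 19, 18].
Therefore output = [5, 19, 18].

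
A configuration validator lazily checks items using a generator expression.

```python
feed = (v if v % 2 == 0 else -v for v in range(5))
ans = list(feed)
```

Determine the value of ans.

Step 1: For each v in range(5), yield v if even, else -v:
  v=0: even, yield 0
  v=1: odd, yield -1
  v=2: even, yield 2
  v=3: odd, yield -3
  v=4: even, yield 4
Therefore ans = [0, -1, 2, -3, 4].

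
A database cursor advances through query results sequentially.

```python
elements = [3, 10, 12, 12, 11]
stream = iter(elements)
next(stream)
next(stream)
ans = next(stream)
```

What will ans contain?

Step 1: Create iterator over [3, 10, 12, 12, 11].
Step 2: next() consumes 3.
Step 3: next() consumes 10.
Step 4: next() returns 12.
Therefore ans = 12.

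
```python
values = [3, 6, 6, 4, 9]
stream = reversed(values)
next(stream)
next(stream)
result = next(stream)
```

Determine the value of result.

Step 1: reversed([3, 6, 6, 4, 9]) gives iterator: [9, 4, 6, 6, 3].
Step 2: First next() = 9, second next() = 4.
Step 3: Third next() = 6.
Therefore result = 6.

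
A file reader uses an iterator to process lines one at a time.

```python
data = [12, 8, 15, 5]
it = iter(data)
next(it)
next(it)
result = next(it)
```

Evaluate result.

Step 1: Create iterator over [12, 8, 15, 5].
Step 2: next() consumes 12.
Step 3: next() consumes 8.
Step 4: next() returns 15.
Therefore result = 15.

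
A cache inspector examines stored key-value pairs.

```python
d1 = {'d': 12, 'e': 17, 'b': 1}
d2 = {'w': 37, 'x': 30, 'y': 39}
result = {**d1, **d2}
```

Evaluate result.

Step 1: Merge d1 and d2 (d2 values override on key conflicts).
Step 2: d1 has keys ['d', 'e', 'b'], d2 has keys ['w', 'x', 'y'].
Therefore result = {'d': 12, 'e': 17, 'b': 1, 'w': 37, 'x': 30, 'y': 39}.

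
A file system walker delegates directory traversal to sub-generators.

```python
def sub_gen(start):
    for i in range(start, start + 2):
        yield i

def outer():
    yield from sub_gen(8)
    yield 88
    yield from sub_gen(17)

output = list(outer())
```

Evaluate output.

Step 1: outer() delegates to sub_gen(8):
  yield 8
  yield 9
Step 2: yield 88
Step 3: Delegates to sub_gen(17):
  yield 17
  yield 18
Therefore output = [8, 9, 88, 17, 18].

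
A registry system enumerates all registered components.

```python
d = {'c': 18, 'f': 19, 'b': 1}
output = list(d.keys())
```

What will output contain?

Step 1: d.keys() returns the dictionary keys in insertion order.
Therefore output = ['c', 'f', 'b'].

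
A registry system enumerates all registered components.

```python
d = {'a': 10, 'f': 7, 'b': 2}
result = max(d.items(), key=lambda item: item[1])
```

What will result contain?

Step 1: Find item with maximum value:
  ('a', 10)
  ('f', 7)
  ('b', 2)
Step 2: Maximum value is 10 at key 'a'.
Therefore result = ('a', 10).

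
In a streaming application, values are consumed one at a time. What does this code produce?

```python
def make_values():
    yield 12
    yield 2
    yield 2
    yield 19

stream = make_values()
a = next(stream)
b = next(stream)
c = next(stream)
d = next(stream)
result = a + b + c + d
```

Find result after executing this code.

Step 1: Create generator and consume all values:
  a = next(stream) = 12
  b = next(stream) = 2
  c = next(stream) = 2
  d = next(stream) = 19
Step 2: result = 12 + 2 + 2 + 19 = 35.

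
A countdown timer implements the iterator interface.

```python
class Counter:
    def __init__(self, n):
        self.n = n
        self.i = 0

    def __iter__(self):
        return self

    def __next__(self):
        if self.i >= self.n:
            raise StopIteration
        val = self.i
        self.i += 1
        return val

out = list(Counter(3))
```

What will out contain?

Step 1: Counter(3) creates an iterator counting 0 to 2.
Step 2: list() consumes all values: [0, 1, 2].
Therefore out = [0, 1, 2].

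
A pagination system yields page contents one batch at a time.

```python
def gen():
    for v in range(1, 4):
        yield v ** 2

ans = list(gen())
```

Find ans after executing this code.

Step 1: For each v in range(1, 4), yield v**2:
  v=1: yield 1**2 = 1
  v=2: yield 2**2 = 4
  v=3: yield 3**2 = 9
Therefore ans = [1, 4, 9].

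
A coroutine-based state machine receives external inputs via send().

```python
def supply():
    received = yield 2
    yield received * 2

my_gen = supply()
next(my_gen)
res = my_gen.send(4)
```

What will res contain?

Step 1: next(my_gen) advances to first yield, producing 2.
Step 2: send(4) resumes, received = 4.
Step 3: yield received * 2 = 4 * 2 = 8.
Therefore res = 8.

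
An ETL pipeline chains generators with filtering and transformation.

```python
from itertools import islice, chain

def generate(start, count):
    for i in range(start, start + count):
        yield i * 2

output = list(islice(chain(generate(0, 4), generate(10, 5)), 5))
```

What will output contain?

Step 1: generate(0, 4) yields [0, 2, 4, 6].
Step 2: generate(10, 5) yields [20, 22, 24, 26, 28].
Step 3: chain concatenates: [0, 2, 4, 6, 20, 22, 24, 26, 28].
Step 4: islice takes first 5: [0, 2, 4, 6, 20].
Therefore output = [0, 2, 4, 6, 20].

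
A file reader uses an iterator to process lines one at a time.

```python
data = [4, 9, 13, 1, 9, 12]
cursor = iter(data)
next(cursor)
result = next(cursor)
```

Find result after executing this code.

Step 1: Create iterator over [4, 9, 13, 1, 9, 12].
Step 2: next() consumes 4.
Step 3: next() returns 9.
Therefore result = 9.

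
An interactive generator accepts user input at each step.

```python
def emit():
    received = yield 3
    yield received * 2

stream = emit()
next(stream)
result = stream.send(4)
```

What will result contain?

Step 1: next(stream) advances to first yield, producing 3.
Step 2: send(4) resumes, received = 4.
Step 3: yield received * 2 = 4 * 2 = 8.
Therefore result = 8.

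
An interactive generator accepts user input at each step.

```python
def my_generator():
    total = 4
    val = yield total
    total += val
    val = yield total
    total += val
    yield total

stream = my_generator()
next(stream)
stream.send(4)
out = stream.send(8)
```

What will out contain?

Step 1: next() -> yield total=4.
Step 2: send(4) -> val=4, total = 4+4 = 8, yield 8.
Step 3: send(8) -> val=8, total = 8+8 = 16, yield 16.
Therefore out = 16.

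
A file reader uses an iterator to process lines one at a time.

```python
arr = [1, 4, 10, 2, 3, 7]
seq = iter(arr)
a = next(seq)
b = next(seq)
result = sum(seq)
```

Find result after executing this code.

Step 1: Create iterator over [1, 4, 10, 2, 3, 7].
Step 2: a = next() = 1, b = next() = 4.
Step 3: sum() of remaining [10, 2, 3, 7] = 22.
Therefore result = 22.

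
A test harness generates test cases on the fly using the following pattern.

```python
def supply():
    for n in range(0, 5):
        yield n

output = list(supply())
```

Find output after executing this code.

Step 1: The generator yields each value from range(0, 5).
Step 2: list() consumes all yields: [0, 1, 2, 3, 4].
Therefore output = [0, 1, 2, 3, 4].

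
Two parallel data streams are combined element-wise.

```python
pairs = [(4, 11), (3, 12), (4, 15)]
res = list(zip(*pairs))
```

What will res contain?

Step 1: zip(*pairs) transposes: unzips [(4, 11), (3, 12), (4, 15)] into separate sequences.
Step 2: First elements: (4, 3, 4), second elements: (11, 12, 15).
Therefore res = [(4, 3, 4), (11, 12, 15)].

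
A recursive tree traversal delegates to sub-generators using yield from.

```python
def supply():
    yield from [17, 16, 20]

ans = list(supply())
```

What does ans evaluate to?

Step 1: yield from delegates to the iterable, yielding each element.
Step 2: Collected values: [17, 16, 20].
Therefore ans = [17, 16, 20].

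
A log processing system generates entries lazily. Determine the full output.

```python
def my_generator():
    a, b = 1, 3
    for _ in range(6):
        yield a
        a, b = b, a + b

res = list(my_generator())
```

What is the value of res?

Step 1: Fibonacci-like sequence starting with a=1, b=3:
  Iteration 1: yield a=1, then a,b = 3,4
  Iteration 2: yield a=3, then a,b = 4,7
  Iteration 3: yield a=4, then a,b = 7,11
  Iteration 4: yield a=7, then a,b = 11,18
  Iteration 5: yield a=11, then a,b = 18,29
  Iteration 6: yield a=18, then a,b = 29,47
Therefore res = [1, 3, 4, 7, 11, 18].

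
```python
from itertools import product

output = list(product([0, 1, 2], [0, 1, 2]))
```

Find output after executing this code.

Step 1: product([0, 1, 2], [0, 1, 2]) gives all pairs:
  (0, 0)
  (0, 1)
  (0, 2)
  (1, 0)
  (1, 1)
  (1, 2)
  (2, 0)
  (2, 1)
  (2, 2)
Therefore output = [(0, 0), (0, 1), (0, 2), (1, 0), (1, 1), (1, 2), (2, 0), (2, 1), (2, 2)].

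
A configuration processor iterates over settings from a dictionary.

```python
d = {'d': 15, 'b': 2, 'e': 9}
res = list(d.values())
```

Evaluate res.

Step 1: d.values() returns the dictionary values in insertion order.
Therefore res = [15, 2, 9].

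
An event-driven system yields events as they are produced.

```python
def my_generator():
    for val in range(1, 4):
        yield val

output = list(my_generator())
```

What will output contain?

Step 1: The generator yields each value from range(1, 4).
Step 2: list() consumes all yields: [1, 2, 3].
Therefore output = [1, 2, 3].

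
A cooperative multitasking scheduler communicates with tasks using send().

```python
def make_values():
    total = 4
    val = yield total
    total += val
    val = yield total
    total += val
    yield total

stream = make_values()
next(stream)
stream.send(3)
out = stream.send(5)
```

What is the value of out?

Step 1: next() -> yield total=4.
Step 2: send(3) -> val=3, total = 4+3 = 7, yield 7.
Step 3: send(5) -> val=5, total = 7+5 = 12, yield 12.
Therefore out = 12.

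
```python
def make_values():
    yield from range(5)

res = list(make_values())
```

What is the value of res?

Step 1: yield from delegates to the iterable, yielding each element.
Step 2: Collected values: [0, 1, 2, 3, 4].
Therefore res = [0, 1, 2, 3, 4].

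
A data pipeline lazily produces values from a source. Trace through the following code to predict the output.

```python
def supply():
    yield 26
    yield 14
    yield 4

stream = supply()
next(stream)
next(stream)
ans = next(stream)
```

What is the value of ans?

Step 1: supply() creates a generator.
Step 2: next(stream) yields 26 (consumed and discarded).
Step 3: next(stream) yields 14 (consumed and discarded).
Step 4: next(stream) yields 4, assigned to ans.
Therefore ans = 4.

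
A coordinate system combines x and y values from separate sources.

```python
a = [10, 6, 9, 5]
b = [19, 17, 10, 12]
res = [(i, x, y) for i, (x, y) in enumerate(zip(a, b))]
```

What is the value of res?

Step 1: enumerate(zip(a, b)) gives index with paired elements:
  i=0: (10, 19)
  i=1: (6, 17)
  i=2: (9, 10)
  i=3: (5, 12)
Therefore res = [(0, 10, 19), (1, 6, 17), (2, 9, 10), (3, 5, 12)].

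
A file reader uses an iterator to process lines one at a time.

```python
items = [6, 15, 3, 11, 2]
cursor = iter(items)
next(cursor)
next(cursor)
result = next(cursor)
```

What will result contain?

Step 1: Create iterator over [6, 15, 3, 11, 2].
Step 2: next() consumes 6.
Step 3: next() consumes 15.
Step 4: next() returns 3.
Therefore result = 3.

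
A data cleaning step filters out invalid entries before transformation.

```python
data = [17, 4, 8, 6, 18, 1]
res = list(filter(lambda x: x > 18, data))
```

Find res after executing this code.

Step 1: Filter elements > 18:
  17: removed
  4: removed
  8: removed
  6: removed
  18: removed
  1: removed
Therefore res = [].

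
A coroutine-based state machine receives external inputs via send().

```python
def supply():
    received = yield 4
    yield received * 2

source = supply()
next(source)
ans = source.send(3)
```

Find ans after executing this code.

Step 1: next(source) advances to first yield, producing 4.
Step 2: send(3) resumes, received = 3.
Step 3: yield received * 2 = 3 * 2 = 6.
Therefore ans = 6.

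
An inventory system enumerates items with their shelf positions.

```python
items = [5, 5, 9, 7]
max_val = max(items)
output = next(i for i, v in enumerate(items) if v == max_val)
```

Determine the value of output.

Step 1: max([5, 5, 9, 7]) = 9.
Step 2: Find first index where value == 9:
  Index 0: 5 != 9
  Index 1: 5 != 9
  Index 2: 9 == 9, found!
Therefore output = 2.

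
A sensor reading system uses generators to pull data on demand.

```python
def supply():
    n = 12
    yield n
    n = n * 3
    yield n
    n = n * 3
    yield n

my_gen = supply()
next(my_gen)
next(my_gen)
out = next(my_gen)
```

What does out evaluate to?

Step 1: Trace through generator execution:
  Yield 1: n starts at 12, yield 12
  Yield 2: n = 12 * 3 = 36, yield 36
  Yield 3: n = 36 * 3 = 108, yield 108
Step 2: First next() gets 12, second next() gets the second value, third next() yields 108.
Therefore out = 108.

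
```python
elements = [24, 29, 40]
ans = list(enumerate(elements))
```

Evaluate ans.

Step 1: enumerate pairs each element with its index:
  (0, 24)
  (1, 29)
  (2, 40)
Therefore ans = [(0, 24), (1, 29), (2, 40)].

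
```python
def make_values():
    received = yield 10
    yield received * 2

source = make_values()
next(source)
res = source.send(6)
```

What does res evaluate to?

Step 1: next(source) advances to first yield, producing 10.
Step 2: send(6) resumes, received = 6.
Step 3: yield received * 2 = 6 * 2 = 12.
Therefore res = 12.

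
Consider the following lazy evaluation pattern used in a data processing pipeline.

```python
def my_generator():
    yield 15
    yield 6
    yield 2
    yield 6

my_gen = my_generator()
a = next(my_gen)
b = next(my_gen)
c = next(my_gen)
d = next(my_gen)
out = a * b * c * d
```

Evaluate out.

Step 1: Create generator and consume all values:
  a = next(my_gen) = 15
  b = next(my_gen) = 6
  c = next(my_gen) = 2
  d = next(my_gen) = 6
Step 2: out = 15 * 6 * 2 * 6 = 1080.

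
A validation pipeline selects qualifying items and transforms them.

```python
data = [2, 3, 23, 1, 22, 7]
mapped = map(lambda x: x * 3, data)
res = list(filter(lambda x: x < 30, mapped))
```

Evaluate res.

Step 1: Map x * 3:
  2 -> 6
  3 -> 9
  23 -> 69
  1 -> 3
  22 -> 66
  7 -> 21
Step 2: Filter for < 30:
  6: kept
  9: kept
  69: removed
  3: kept
  66: removed
  21: kept
Therefore res = [6, 9, 3, 21].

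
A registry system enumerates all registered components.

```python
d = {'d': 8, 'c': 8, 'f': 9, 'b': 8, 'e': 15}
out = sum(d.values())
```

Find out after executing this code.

Step 1: d.values() = [8, 8, 9, 8, 15].
Step 2: sum = 48.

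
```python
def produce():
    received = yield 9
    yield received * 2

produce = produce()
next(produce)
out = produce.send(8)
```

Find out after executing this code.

Step 1: next(produce) advances to first yield, producing 9.
Step 2: send(8) resumes, received = 8.
Step 3: yield received * 2 = 8 * 2 = 16.
Therefore out = 16.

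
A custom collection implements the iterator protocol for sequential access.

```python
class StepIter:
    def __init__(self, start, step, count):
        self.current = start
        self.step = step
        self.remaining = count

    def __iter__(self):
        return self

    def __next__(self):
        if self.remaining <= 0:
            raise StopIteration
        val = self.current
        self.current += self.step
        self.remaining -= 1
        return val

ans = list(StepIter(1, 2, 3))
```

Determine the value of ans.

Step 1: StepIter starts at 1, increments by 2, for 3 steps:
  Yield 1, then current += 2
  Yield 3, then current += 2
  Yield 5, then current += 2
Therefore ans = [1, 3, 5].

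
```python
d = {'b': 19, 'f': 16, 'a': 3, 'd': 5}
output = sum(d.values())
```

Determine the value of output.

Step 1: d.values() = [19, 16, 3, 5].
Step 2: sum = 43.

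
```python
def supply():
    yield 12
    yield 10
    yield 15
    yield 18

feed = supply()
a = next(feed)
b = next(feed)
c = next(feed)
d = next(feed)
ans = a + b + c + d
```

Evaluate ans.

Step 1: Create generator and consume all values:
  a = next(feed) = 12
  b = next(feed) = 10
  c = next(feed) = 15
  d = next(feed) = 18
Step 2: ans = 12 + 10 + 15 + 18 = 55.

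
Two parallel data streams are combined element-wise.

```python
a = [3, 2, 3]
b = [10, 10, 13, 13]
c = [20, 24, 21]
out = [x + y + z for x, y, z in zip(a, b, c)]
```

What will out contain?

Step 1: zip three lists (truncates to shortest, len=3):
  3 + 10 + 20 = 33
  2 + 10 + 24 = 36
  3 + 13 + 21 = 37
Therefore out = [33, 36, 37].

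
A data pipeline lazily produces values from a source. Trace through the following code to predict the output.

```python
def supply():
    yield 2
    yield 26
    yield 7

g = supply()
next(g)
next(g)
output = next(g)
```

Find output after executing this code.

Step 1: supply() creates a generator.
Step 2: next(g) yields 2 (consumed and discarded).
Step 3: next(g) yields 26 (consumed and discarded).
Step 4: next(g) yields 7, assigned to output.
Therefore output = 7.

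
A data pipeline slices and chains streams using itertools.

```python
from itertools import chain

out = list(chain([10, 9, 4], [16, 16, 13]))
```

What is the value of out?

Step 1: chain() concatenates iterables: [10, 9, 4] + [16, 16, 13].
Therefore out = [10, 9, 4, 16, 16, 13].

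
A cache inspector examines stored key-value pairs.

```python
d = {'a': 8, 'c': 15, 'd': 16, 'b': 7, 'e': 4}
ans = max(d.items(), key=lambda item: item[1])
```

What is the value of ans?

Step 1: Find item with maximum value:
  ('a', 8)
  ('c', 15)
  ('d', 16)
  ('b', 7)
  ('e', 4)
Step 2: Maximum value is 16 at key 'd'.
Therefore ans = ('d', 16).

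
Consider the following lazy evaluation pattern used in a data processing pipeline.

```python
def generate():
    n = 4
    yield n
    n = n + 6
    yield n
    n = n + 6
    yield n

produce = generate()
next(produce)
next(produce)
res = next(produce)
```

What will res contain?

Step 1: Trace through generator execution:
  Yield 1: n starts at 4, yield 4
  Yield 2: n = 4 + 6 = 10, yield 10
  Yield 3: n = 10 + 6 = 16, yield 16
Step 2: First next() gets 4, second next() gets the second value, third next() yields 16.
Therefore res = 16.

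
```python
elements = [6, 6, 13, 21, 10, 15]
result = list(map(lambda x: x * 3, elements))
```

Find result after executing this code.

Step 1: Apply lambda x: x * 3 to each element:
  6 -> 18
  6 -> 18
  13 -> 39
  21 -> 63
  10 -> 30
  15 -> 45
Therefore result = [18, 18, 39, 63, 30, 45].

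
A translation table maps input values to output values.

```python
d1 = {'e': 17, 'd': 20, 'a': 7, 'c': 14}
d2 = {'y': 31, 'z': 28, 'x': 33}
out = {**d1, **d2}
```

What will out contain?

Step 1: Merge d1 and d2 (d2 values override on key conflicts).
Step 2: d1 has keys ['e', 'd', 'a', 'c'], d2 has keys ['y', 'z', 'x'].
Therefore out = {'e': 17, 'd': 20, 'a': 7, 'c': 14, 'y': 31, 'z': 28, 'x': 33}.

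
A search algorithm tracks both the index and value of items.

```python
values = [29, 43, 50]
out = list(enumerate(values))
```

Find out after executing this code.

Step 1: enumerate pairs each element with its index:
  (0, 29)
  (1, 43)
  (2, 50)
Therefore out = [(0, 29), (1, 43), (2, 50)].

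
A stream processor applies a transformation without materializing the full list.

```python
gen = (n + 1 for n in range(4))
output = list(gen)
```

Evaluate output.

Step 1: For each n in range(4), compute n+1:
  n=0: 0+1 = 1
  n=1: 1+1 = 2
  n=2: 2+1 = 3
  n=3: 3+1 = 4
Therefore output = [1, 2, 3, 4].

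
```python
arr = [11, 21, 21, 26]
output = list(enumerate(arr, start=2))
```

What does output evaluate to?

Step 1: enumerate with start=2:
  (2, 11)
  (3, 21)
  (4, 21)
  (5, 26)
Therefore output = [(2, 11), (3, 21), (4, 21), (5, 26)].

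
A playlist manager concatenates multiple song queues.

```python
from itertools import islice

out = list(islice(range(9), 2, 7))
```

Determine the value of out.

Step 1: islice(range(9), 2, 7) takes elements at indices [2, 7).
Step 2: Elements: [2, 3, 4, 5, 6].
Therefore out = [2, 3, 4, 5, 6].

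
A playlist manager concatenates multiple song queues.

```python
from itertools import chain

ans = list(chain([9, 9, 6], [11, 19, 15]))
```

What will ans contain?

Step 1: chain() concatenates iterables: [9, 9, 6] + [11, 19, 15].
Therefore ans = [9, 9, 6, 11, 19, 15].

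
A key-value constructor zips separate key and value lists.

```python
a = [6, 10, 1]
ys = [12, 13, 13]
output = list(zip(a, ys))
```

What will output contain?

Step 1: zip pairs elements at same index:
  Index 0: (6, 12)
  Index 1: (10, 13)
  Index 2: (1, 13)
Therefore output = [(6, 12), (10, 13), (1, 13)].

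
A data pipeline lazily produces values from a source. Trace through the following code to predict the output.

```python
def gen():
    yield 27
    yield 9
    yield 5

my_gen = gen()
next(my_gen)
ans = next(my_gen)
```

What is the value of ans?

Step 1: gen() creates a generator.
Step 2: next(my_gen) yields 27 (consumed and discarded).
Step 3: next(my_gen) yields 9, assigned to ans.
Therefore ans = 9.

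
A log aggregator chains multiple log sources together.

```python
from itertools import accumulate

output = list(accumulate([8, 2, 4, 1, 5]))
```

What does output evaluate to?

Step 1: accumulate computes running sums:
  + 8 = 8
  + 2 = 10
  + 4 = 14
  + 1 = 15
  + 5 = 20
Therefore output = [8, 10, 14, 15, 20].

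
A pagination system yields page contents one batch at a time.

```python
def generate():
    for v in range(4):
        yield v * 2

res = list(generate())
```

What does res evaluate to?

Step 1: For each v in range(4), yield v * 2:
  v=0: yield 0 * 2 = 0
  v=1: yield 1 * 2 = 2
  v=2: yield 2 * 2 = 4
  v=3: yield 3 * 2 = 6
Therefore res = [0, 2, 4, 6].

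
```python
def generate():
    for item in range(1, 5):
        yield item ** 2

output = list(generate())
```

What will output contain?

Step 1: For each item in range(1, 5), yield item**2:
  item=1: yield 1**2 = 1
  item=2: yield 2**2 = 4
  item=3: yield 3**2 = 9
  item=4: yield 4**2 = 16
Therefore output = [1, 4, 9, 16].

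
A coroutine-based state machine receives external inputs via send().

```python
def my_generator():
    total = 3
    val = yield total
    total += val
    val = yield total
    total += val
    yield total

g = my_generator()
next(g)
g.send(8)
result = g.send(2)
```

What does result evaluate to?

Step 1: next() -> yield total=3.
Step 2: send(8) -> val=8, total = 3+8 = 11, yield 11.
Step 3: send(2) -> val=2, total = 11+2 = 13, yield 13.
Therefore result = 13.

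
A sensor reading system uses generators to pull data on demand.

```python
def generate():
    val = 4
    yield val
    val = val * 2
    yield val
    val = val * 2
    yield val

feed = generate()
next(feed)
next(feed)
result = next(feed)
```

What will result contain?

Step 1: Trace through generator execution:
  Yield 1: val starts at 4, yield 4
  Yield 2: val = 4 * 2 = 8, yield 8
  Yield 3: val = 8 * 2 = 16, yield 16
Step 2: First next() gets 4, second next() gets the second value, third next() yields 16.
Therefore result = 16.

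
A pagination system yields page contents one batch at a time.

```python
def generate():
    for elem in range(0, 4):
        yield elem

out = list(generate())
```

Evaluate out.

Step 1: The generator yields each value from range(0, 4).
Step 2: list() consumes all yields: [0, 1, 2, 3].
Therefore out = [0, 1, 2, 3].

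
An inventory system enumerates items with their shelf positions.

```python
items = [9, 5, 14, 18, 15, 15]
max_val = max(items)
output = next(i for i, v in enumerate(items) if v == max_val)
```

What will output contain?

Step 1: max([9, 5, 14, 18, 15, 15]) = 18.
Step 2: Find first index where value == 18:
  Index 0: 9 != 18
  Index 1: 5 != 18
  Index 2: 14 != 18
  Index 3: 18 == 18, found!
Therefore output = 3.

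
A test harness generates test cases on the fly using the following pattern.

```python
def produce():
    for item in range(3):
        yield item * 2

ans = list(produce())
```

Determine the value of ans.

Step 1: For each item in range(3), yield item * 2:
  item=0: yield 0 * 2 = 0
  item=1: yield 1 * 2 = 2
  item=2: yield 2 * 2 = 4
Therefore ans = [0, 2, 4].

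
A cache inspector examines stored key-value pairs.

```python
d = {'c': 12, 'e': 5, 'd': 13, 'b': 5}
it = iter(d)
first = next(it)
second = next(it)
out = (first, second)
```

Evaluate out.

Step 1: iter(d) iterates over keys: ['c', 'e', 'd', 'b'].
Step 2: first = next(it) = 'c', second = next(it) = 'e'.
Therefore out = ('c', 'e').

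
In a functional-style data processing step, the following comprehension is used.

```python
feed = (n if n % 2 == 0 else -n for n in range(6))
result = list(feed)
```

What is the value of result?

Step 1: For each n in range(6), yield n if even, else -n:
  n=0: even, yield 0
  n=1: odd, yield -1
  n=2: even, yield 2
  n=3: odd, yield -3
  n=4: even, yield 4
  n=5: odd, yield -5
Therefore result = [0, -1, 2, -3, 4, -5].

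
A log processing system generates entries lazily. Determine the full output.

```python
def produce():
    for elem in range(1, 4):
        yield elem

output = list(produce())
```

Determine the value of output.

Step 1: The generator yields each value from range(1, 4).
Step 2: list() consumes all yields: [1, 2, 3].
Therefore output = [1, 2, 3].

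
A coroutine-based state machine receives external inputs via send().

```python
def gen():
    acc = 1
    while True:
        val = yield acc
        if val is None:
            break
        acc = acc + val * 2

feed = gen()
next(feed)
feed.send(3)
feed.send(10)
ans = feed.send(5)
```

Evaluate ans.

Step 1: next() -> yield acc=1.
Step 2: send(3) -> val=3, acc = 1 + 3*2 = 7, yield 7.
Step 3: send(10) -> val=10, acc = 7 + 10*2 = 27, yield 27.
Step 4: send(5) -> val=5, acc = 27 + 5*2 = 37, yield 37.
Therefore ans = 37.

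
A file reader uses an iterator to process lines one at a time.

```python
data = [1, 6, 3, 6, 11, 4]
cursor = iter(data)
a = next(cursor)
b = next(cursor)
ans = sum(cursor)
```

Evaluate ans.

Step 1: Create iterator over [1, 6, 3, 6, 11, 4].
Step 2: a = next() = 1, b = next() = 6.
Step 3: sum() of remaining [3, 6, 11, 4] = 24.
Therefore ans = 24.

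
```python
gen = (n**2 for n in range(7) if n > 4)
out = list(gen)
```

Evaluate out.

Step 1: For range(7), keep n > 4, then square:
  n=0: 0 <= 4, excluded
  n=1: 1 <= 4, excluded
  n=2: 2 <= 4, excluded
  n=3: 3 <= 4, excluded
  n=4: 4 <= 4, excluded
  n=5: 5 > 4, yield 5**2 = 25
  n=6: 6 > 4, yield 6**2 = 36
Therefore out = [25, 36].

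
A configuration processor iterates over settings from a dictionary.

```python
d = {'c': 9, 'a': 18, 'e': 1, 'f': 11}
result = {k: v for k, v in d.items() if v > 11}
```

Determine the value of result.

Step 1: Filter items where value > 11:
  'c': 9 <= 11: removed
  'a': 18 > 11: kept
  'e': 1 <= 11: removed
  'f': 11 <= 11: removed
Therefore result = {'a': 18}.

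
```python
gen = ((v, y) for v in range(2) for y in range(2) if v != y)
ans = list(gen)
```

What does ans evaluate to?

Step 1: Nested generator over range(2) x range(2) where v != y:
  (0, 0): excluded (v == y)
  (0, 1): included
  (1, 0): included
  (1, 1): excluded (v == y)
Therefore ans = [(0, 1), (1, 0)].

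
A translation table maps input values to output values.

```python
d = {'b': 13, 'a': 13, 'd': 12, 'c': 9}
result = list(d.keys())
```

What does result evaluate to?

Step 1: d.keys() returns the dictionary keys in insertion order.
Therefore result = ['b', 'a', 'd', 'c'].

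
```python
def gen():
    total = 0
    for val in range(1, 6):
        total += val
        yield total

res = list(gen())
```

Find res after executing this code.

Step 1: Generator accumulates running sum:
  val=1: total = 1, yield 1
  val=2: total = 3, yield 3
  val=3: total = 6, yield 6
  val=4: total = 10, yield 10
  val=5: total = 15, yield 15
Therefore res = [1, 3, 6, 10, 15].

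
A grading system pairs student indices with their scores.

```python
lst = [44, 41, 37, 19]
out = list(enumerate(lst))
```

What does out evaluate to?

Step 1: enumerate pairs each element with its index:
  (0, 44)
  (1, 41)
  (2, 37)
  (3, 19)
Therefore out = [(0, 44), (1, 41), (2, 37), (3, 19)].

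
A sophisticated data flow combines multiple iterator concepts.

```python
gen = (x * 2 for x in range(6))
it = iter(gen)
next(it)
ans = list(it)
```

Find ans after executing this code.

Step 1: Generator produces [0, 2, 4, 6, 8, 10].
Step 2: next(it) consumes first element (0).
Step 3: list(it) collects remaining: [2, 4, 6, 8, 10].
Therefore ans = [2, 4, 6, 8, 10].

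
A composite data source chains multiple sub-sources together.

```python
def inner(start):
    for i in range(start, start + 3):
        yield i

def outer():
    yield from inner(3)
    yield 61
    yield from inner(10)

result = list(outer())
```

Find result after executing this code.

Step 1: outer() delegates to inner(3):
  yield 3
  yield 4
  yield 5
Step 2: yield 61
Step 3: Delegates to inner(10):
  yield 10
  yield 11
  yield 12
Therefore result = [3, 4, 5, 61, 10, 11, 12].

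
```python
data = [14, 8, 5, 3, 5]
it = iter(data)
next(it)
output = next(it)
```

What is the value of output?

Step 1: Create iterator over [14, 8, 5, 3, 5].
Step 2: next() consumes 14.
Step 3: next() returns 8.
Therefore output = 8.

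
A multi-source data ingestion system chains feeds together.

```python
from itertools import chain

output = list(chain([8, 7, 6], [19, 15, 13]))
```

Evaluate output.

Step 1: chain() concatenates iterables: [8, 7, 6] + [19, 15, 13].
Therefore output = [8, 7, 6, 19, 15, 13].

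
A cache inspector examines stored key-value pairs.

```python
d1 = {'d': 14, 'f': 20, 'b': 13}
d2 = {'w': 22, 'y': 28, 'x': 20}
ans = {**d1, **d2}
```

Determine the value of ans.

Step 1: Merge d1 and d2 (d2 values override on key conflicts).
Step 2: d1 has keys ['d', 'f', 'b'], d2 has keys ['w', 'y', 'x'].
Therefore ans = {'d': 14, 'f': 20, 'b': 13, 'w': 22, 'y': 28, 'x': 20}.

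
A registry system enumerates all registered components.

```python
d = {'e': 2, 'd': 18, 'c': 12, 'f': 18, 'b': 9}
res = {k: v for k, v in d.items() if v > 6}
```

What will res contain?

Step 1: Filter items where value > 6:
  'e': 2 <= 6: removed
  'd': 18 > 6: kept
  'c': 12 > 6: kept
  'f': 18 > 6: kept
  'b': 9 > 6: kept
Therefore res = {'d': 18, 'c': 12, 'f': 18, 'b': 9}.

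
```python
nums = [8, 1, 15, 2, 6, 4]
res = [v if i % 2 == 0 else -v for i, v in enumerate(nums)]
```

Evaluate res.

Step 1: For each (i, v), keep v if i is even, negate if odd:
  i=0 (even): keep 8
  i=1 (odd): negate to -1
  i=2 (even): keep 15
  i=3 (odd): negate to -2
  i=4 (even): keep 6
  i=5 (odd): negate to -4
Therefore res = [8, -1, 15, -2, 6, -4].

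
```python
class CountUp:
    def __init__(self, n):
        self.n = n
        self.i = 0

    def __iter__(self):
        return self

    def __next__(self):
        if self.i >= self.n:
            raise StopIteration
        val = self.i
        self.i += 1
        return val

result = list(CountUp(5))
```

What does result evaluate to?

Step 1: CountUp(5) creates an iterator counting 0 to 4.
Step 2: list() consumes all values: [0, 1, 2, 3, 4].
Therefore result = [0, 1, 2, 3, 4].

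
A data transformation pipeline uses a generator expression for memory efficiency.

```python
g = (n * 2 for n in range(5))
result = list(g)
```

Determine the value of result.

Step 1: For each n in range(5), compute n*2:
  n=0: 0*2 = 0
  n=1: 1*2 = 2
  n=2: 2*2 = 4
  n=3: 3*2 = 6
  n=4: 4*2 = 8
Therefore result = [0, 2, 4, 6, 8].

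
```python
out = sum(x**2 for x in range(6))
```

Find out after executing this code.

Step 1: Compute x**2 for each x in range(6):
  x=0: 0**2 = 0
  x=1: 1**2 = 1
  x=2: 2**2 = 4
  x=3: 3**2 = 9
  x=4: 4**2 = 16
  x=5: 5**2 = 25
Step 2: sum = 0 + 1 + 4 + 9 + 16 + 25 = 55.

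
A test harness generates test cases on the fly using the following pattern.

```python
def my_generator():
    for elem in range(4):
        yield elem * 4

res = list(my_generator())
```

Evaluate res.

Step 1: For each elem in range(4), yield elem * 4:
  elem=0: yield 0 * 4 = 0
  elem=1: yield 1 * 4 = 4
  elem=2: yield 2 * 4 = 8
  elem=3: yield 3 * 4 = 12
Therefore res = [0, 4, 8, 12].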